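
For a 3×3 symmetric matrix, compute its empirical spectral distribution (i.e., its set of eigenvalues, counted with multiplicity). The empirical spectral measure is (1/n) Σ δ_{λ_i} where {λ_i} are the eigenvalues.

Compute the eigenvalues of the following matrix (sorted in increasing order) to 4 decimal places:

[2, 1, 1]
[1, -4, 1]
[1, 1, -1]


Since M is real symmetric, all three eigenvalues are real; they are the roots of det(λI − M) = λ³ − (tr M) λ² + s λ − det M, where s is the sum of the principal 2×2 minors.
tr M = 2 + (-4) + (-1) = -3.
s = (2·(-4) − 1²) + (2·(-1) − 1²) + ((-4)·(-1) − 1²) = -9 + (-3) + 3 = -9.
det M (expand along row 1) = 2·3 − 1·(-2) + 1·5 = 13.
Characteristic polynomial: λ³ + 3λ² − 9λ − 13 = 0.
Substitute λ = y + (tr M)/3 = y − 1.000000 to remove the quadratic term: y³ + p·y + q = 0 with p = s − (tr M)²/3 = -12.000000 and q = −2(tr M)³/27 + (tr M)·s/3 − det M = -2.000000.
Three real roots ⇒ use the trigonometric (Viète) form: r = 2√(−p/3) = 4.000000, φ = arccos(3q/(p·r)) = arccos(0.125000) = 1.445468 rad.
y_k = r·cos(φ/3 − 2πk/3) for k = 0, 1, 2 gives y = 3.544607, -0.167055, -3.377552.
λ_k = y_k − 1.000000 gives λ = 2.5446, -1.1671, -4.3776 (check: the sum is -3.0000 = tr M).

Eigenvalues sorted in increasing order: [-4.3776, -1.1671, 2.5446].


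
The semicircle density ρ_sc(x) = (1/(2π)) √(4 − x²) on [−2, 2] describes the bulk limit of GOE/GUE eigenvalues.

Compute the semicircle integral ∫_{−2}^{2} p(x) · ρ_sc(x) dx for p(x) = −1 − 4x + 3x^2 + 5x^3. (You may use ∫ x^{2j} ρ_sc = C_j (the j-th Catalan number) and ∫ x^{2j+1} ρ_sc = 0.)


Write p(x) = Σ a_i x^i, split into monomials and integrate each against ρ_sc separately.
Using ∫ x^{2j} ρ_sc = C_j = (1/(j+1)) C(2j, j) (Catalan numbers) and ∫ x^{2j+1} ρ_sc = 0 (odd monomials vanish by symmetry):
  i = 0 (even): a_0 · C_{0} = -1 · 1 = -1
  i = 1 (odd): ∫ x^1 ρ_sc = 0 (vanishes)
  i = 2 (even): a_2 · C_{1} = 3 · 1 = 3
  i = 3 (odd): ∫ x^3 ρ_sc = 0 (vanishes)

Summing the contributions: ∫_{−2}^{2} p(x) ρ_sc(x) dx = (-1) + 3 = 2.


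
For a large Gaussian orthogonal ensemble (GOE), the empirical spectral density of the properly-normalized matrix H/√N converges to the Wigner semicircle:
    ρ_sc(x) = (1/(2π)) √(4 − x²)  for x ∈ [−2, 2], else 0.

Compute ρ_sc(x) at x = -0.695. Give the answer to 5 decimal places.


ρ_sc(x) = (1/(2π)) √(4 − x²). With x = -0.695:
  4 − x² = 4 − (-0.695)² = 4 − 0.483025 = 3.516975.
  √(4 − x²) = 1.875360.
  1/(2π) = 0.159155.
  ρ_sc(-0.695) = 0.159155 · 1.875360 = 0.298473.

Rounded to 5 decimal places: ρ_sc(-0.695) ≈ 0.29847.


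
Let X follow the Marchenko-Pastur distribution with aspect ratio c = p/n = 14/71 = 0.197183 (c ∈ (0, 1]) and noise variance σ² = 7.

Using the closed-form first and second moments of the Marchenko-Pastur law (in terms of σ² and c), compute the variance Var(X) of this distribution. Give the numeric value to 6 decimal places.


Recall the MP moments m_1 = E[X] = σ² and m_2 = E[X²] = σ⁴ (1 + c).
m_1 = E[X] = σ² = 7, so m_1² = 49.
m_2 = E[X²] = σ⁴ (1 + c) = 49 · (1 + 0.197183) = 49 · 1.197183 = 58.661972.
(Note m_2 − m_1² simplifies to c · σ⁴ = 0.197183 · 49.)

Var(X) = m_2 − m_1² = 58.661972 − 49 = 9.661972.


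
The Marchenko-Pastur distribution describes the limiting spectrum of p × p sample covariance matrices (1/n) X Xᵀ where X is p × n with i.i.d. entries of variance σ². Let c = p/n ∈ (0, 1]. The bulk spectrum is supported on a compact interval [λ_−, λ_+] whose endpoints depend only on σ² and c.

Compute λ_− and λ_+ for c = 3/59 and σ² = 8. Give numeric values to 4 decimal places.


c = 3/59 = 0.050847; √c = 0.225494.
λ_− = σ² (1 − √c)² = 8 · (1 − 0.225494)² = 8 · (0.774506)² = 4.798879.
λ_+ = σ² (1 + √c)² = 8 · (1 + 0.225494)² = 8 · (1.225494)² = 12.014681.

Rounded to 4 decimal places: λ_− ≈ 4.7989, λ_+ ≈ 12.0147.


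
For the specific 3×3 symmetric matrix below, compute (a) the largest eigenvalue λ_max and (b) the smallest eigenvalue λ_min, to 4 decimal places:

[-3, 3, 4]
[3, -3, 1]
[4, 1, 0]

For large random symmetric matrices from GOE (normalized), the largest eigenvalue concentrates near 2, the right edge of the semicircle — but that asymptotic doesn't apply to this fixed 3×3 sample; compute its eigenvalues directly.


Since M is real symmetric, all three eigenvalues are real; they are the roots of det(λI − M) = λ³ − (tr M) λ² + s λ − det M, where s is the sum of the principal 2×2 minors.
tr M = -3 + (-3) + 0 = -6.
s = ((-3)·(-3) − 3²) + ((-3)·0 − 4²) + ((-3)·0 − 1²) = 0 + (-16) + (-1) = -17.
det M (expand along row 1) = (-3)·(-1) − 3·(-4) + 4·15 = 75.
Characteristic polynomial: λ³ + 6λ² − 17λ − 75 = 0.
Substitute λ = y + (tr M)/3 = y − 2.000000 to remove the quadratic term: y³ + p·y + q = 0 with p = s − (tr M)²/3 = -29.000000 and q = −2(tr M)³/27 + (tr M)·s/3 − det M = -25.000000.
Three real roots ⇒ use the trigonometric (Viète) form: r = 2√(−p/3) = 6.218253, φ = arccos(3q/(p·r)) = arccos(0.415906) = 1.141858 rad.
y_k = r·cos(φ/3 − 2πk/3) for k = 0, 1, 2 gives y = 5.773242, -0.886057, -4.887185.
λ_k = y_k − 2.000000 gives λ = 3.7732, -2.8861, -6.8872 (check: the sum is -6.0000 = tr M).

Hence λ_max = 3.7732 and λ_min = -6.8872.


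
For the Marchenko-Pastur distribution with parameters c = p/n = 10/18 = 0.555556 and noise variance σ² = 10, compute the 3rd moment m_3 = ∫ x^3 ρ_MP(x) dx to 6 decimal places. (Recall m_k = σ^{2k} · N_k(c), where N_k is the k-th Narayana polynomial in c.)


E[X³] = σ⁶ (1 + 3c + c²) (third MP moment). With σ² = 10 (so σ⁶ = 1000) and c = 10/18 = 0.555556: E[X³] = 1000 · (1 + 3·0.555556 + (0.555556)²) = 1000 · 2.975309.

So E[X^3] = 2975.308642.


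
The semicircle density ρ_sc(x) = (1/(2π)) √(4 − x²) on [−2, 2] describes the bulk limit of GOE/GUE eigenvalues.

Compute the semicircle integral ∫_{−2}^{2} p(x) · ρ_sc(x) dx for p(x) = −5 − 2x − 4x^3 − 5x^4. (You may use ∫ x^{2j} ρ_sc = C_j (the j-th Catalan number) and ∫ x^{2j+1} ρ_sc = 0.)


Write p(x) = Σ a_i x^i, split into monomials and integrate each against ρ_sc separately.
Using ∫ x^{2j} ρ_sc = C_j = (1/(j+1)) C(2j, j) (Catalan numbers) and ∫ x^{2j+1} ρ_sc = 0 (odd monomials vanish by symmetry):
  i = 0 (even): a_0 · C_{0} = -5 · 1 = -5
  i = 1 (odd): ∫ x^1 ρ_sc = 0 (vanishes)
  i = 3 (odd): ∫ x^3 ρ_sc = 0 (vanishes)
  i = 4 (even): a_4 · C_{2} = -5 · 2 = -10

Summing the contributions: ∫_{−2}^{2} p(x) ρ_sc(x) dx = (-5) + (-10) = -15.


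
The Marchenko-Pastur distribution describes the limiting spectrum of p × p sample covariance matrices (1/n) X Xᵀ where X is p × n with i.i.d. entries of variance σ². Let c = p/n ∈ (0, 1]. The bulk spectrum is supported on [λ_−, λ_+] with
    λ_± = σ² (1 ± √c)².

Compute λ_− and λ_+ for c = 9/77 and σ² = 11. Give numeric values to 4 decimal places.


c = 9/77 = 0.116883; √c = 0.341882.
λ_− = σ² (1 − √c)² = 11 · (1 − 0.341882)² = 11 · (0.658118)² = 4.764316.
λ_+ = σ² (1 + √c)² = 11 · (1 + 0.341882)² = 11 · (1.341882)² = 19.807112.

Rounded to 4 decimal places: λ_− ≈ 4.7643, λ_+ ≈ 19.8071.


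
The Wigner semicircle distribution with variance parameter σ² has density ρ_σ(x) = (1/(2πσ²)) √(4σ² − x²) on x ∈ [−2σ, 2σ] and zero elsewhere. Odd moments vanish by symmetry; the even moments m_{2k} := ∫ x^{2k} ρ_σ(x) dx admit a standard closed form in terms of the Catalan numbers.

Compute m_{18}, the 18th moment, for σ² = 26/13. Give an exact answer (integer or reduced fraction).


By the scaled semicircle moment identity, m_{2k} = σ^{2k} · C_k with k = 9.
C_9 = (1/(k+1)) · C(2k, k) = (1/10) · C(18, 9) = (1/10) · 48620 = 4862.
σ^{2k} = (σ²)^k = (26/13)^9 = 512.

Therefore m_{18} = σ^{18} · C_9 = 512 · 4862 = 2489344.


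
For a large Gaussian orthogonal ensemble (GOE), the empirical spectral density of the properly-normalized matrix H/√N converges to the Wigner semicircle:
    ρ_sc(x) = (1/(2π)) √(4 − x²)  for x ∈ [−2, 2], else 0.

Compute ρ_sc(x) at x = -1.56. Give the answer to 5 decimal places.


ρ_sc(x) = (1/(2π)) √(4 − x²). With x = -1.56:
  4 − x² = 4 − (-1.56)² = 4 − 2.433600 = 1.566400.
  √(4 − x²) = 1.251559.
  1/(2π) = 0.159155.
  ρ_sc(-1.56) = 0.159155 · 1.251559 = 0.199192.

Rounded to 5 decimal places: ρ_sc(-1.56) ≈ 0.19919.


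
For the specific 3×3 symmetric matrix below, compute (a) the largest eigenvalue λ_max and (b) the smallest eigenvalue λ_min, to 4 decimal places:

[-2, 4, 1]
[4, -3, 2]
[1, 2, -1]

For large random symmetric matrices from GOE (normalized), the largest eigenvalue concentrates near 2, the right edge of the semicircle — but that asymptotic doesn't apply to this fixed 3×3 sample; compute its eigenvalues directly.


Since M is real symmetric, all three eigenvalues are real; they are the roots of det(λI − M) = λ³ − (tr M) λ² + s λ − det M, where s is the sum of the principal 2×2 minors.
tr M = -2 + (-3) + (-1) = -6.
s = ((-2)·(-3) − 4²) + ((-2)·(-1) − 1²) + ((-3)·(-1) − 2²) = -10 + 1 + (-1) = -10.
det M (expand along row 1) = (-2)·(-1) − 4·(-6) + 1·11 = 37.
Characteristic polynomial: λ³ + 6λ² − 10λ − 37 = 0.
Substitute λ = y + (tr M)/3 = y − 2.000000 to remove the quadratic term: y³ + p·y + q = 0 with p = s − (tr M)²/3 = -22.000000 and q = −2(tr M)³/27 + (tr M)·s/3 − det M = -1.000000.
Three real roots ⇒ use the trigonometric (Viète) form: r = 2√(−p/3) = 5.416026, φ = arccos(3q/(p·r)) = arccos(0.025178) = 1.545616 rad.
y_k = r·cos(φ/3 − 2πk/3) for k = 0, 1, 2 gives y = 4.712980, -0.045459, -4.667521.
λ_k = y_k − 2.000000 gives λ = 2.7130, -2.0455, -6.6675 (check: the sum is -6.0000 = tr M).

Hence λ_max = 2.7130 and λ_min = -6.6675.


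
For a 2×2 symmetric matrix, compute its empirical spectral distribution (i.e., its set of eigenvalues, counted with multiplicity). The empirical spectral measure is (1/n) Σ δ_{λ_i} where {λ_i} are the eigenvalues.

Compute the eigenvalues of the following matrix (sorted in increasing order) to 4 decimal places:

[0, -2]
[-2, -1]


Since M is real symmetric, both eigenvalues are real; they are the roots of det(λI − M) = λ² − (tr M) λ + det M.
tr M = 0 + (-1) = -1.
det M = 0·(-1) − (-2)² = 0 − 4 = -4.
Characteristic polynomial: λ² + λ − 4 = 0.
Discriminant Δ = (tr M)² − 4·det M = 1 − (-16) = 17; √Δ = 4.123106.
λ = (tr M ± √Δ)/2 = (-1 ± 4.123106)/2, giving (tr M − √Δ)/2 = -2.5616 and (tr M + √Δ)/2 = 1.5616.

Eigenvalues sorted in increasing order: [-2.5616, 1.5616].


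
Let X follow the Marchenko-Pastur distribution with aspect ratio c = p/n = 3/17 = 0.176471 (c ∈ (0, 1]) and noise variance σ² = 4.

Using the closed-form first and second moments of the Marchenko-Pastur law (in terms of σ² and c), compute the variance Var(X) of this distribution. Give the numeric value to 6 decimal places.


Recall the MP moments m_1 = E[X] = σ² and m_2 = E[X²] = σ⁴ (1 + c).
m_1 = E[X] = σ² = 4, so m_1² = 16.
m_2 = E[X²] = σ⁴ (1 + c) = 16 · (1 + 0.176471) = 16 · 1.176471 = 18.823529.
(Note m_2 − m_1² simplifies to c · σ⁴ = 0.176471 · 16.)

Var(X) = m_2 − m_1² = 18.823529 − 16 = 2.823529.


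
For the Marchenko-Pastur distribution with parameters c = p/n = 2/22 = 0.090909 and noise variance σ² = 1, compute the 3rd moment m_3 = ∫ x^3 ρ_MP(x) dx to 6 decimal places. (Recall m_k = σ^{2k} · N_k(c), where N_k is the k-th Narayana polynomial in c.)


E[X³] = σ⁶ (1 + 3c + c²) (third MP moment). With σ² = 1 (so σ⁶ = 1) and c = 2/22 = 0.090909: E[X³] = 1 · (1 + 3·0.090909 + (0.090909)²) = 1 · 1.280992.

So E[X^3] = 1.280992.


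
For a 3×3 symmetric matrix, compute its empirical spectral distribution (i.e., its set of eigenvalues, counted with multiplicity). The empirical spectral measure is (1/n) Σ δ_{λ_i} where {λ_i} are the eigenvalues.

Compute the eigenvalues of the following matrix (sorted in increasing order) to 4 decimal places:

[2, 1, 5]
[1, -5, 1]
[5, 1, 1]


Since M is real symmetric, all three eigenvalues are real; they are the roots of det(λI − M) = λ³ − (tr M) λ² + s λ − det M, where s is the sum of the principal 2×2 minors.
tr M = 2 + (-5) + 1 = -2.
s = (2·(-5) − 1²) + (2·1 − 5²) + ((-5)·1 − 1²) = -11 + (-23) + (-6) = -40.
det M (expand along row 1) = 2·(-6) − 1·(-4) + 5·26 = 122.
Characteristic polynomial: λ³ + 2λ² − 40λ − 122 = 0.
Substitute λ = y + (tr M)/3 = y − 0.666667 to remove the quadratic term: y³ + p·y + q = 0 with p = s − (tr M)²/3 = -41.333333 and q = −2(tr M)³/27 + (tr M)·s/3 − det M = -94.740741.
Three real roots ⇒ use the trigonometric (Viète) form: r = 2√(−p/3) = 7.423686, φ = arccos(3q/(p·r)) = arccos(0.926271) = 0.386402 rad.
y_k = r·cos(φ/3 − 2πk/3) for k = 0, 1, 2 gives y = 7.362193, -2.855311, -4.506882.
λ_k = y_k − 0.666667 gives λ = 6.6955, -3.5220, -5.1735 (check: the sum is -2.0000 = tr M).

Eigenvalues sorted in increasing order: [-5.1735, -3.5220, 6.6955].


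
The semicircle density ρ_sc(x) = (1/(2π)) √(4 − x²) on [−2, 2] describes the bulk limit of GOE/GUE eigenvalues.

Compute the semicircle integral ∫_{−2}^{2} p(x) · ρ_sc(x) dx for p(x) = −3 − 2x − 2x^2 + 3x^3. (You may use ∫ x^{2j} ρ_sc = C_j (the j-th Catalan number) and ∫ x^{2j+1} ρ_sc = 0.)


Write p(x) = Σ a_i x^i, split into monomials and integrate each against ρ_sc separately.
Using ∫ x^{2j} ρ_sc = C_j = (1/(j+1)) C(2j, j) (Catalan numbers) and ∫ x^{2j+1} ρ_sc = 0 (odd monomials vanish by symmetry):
  i = 0 (even): a_0 · C_{0} = -3 · 1 = -3
  i = 1 (odd): ∫ x^1 ρ_sc = 0 (vanishes)
  i = 2 (even): a_2 · C_{1} = -2 · 1 = -2
  i = 3 (odd): ∫ x^3 ρ_sc = 0 (vanishes)

Summing the contributions: ∫_{−2}^{2} p(x) ρ_sc(x) dx = (-3) + (-2) = -5.


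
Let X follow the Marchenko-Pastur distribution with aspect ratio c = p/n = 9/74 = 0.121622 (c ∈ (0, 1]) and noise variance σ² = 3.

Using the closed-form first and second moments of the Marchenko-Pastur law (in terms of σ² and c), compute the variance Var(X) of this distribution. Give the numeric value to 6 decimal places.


Recall the MP moments m_1 = E[X] = σ² and m_2 = E[X²] = σ⁴ (1 + c).
m_1 = E[X] = σ² = 3, so m_1² = 9.
m_2 = E[X²] = σ⁴ (1 + c) = 9 · (1 + 0.121622) = 9 · 1.121622 = 10.094595.
(Note m_2 − m_1² simplifies to c · σ⁴ = 0.121622 · 9.)

Var(X) = m_2 − m_1² = 10.094595 − 9 = 1.094595.


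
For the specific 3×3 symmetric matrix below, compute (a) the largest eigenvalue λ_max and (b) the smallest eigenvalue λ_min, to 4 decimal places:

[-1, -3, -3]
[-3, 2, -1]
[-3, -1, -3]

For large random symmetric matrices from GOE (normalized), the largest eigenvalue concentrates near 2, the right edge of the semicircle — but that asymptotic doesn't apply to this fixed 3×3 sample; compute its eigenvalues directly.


Since M is real symmetric, all three eigenvalues are real; they are the roots of det(λI − M) = λ³ − (tr M) λ² + s λ − det M, where s is the sum of the principal 2×2 minors.
tr M = -1 + 2 + (-3) = -2.
s = ((-1)·2 − (-3)²) + ((-1)·(-3) − (-3)²) + (2·(-3) − (-1)²) = -11 + (-6) + (-7) = -24.
det M (expand along row 1) = (-1)·(-7) − (-3)·6 + (-3)·9 = -2.
Characteristic polynomial: λ³ + 2λ² − 24λ + 2 = 0.
Substitute λ = y + (tr M)/3 = y − 0.666667 to remove the quadratic term: y³ + p·y + q = 0 with p = s − (tr M)²/3 = -25.333333 and q = −2(tr M)³/27 + (tr M)·s/3 − det M = 18.592593.
Three real roots ⇒ use the trigonometric (Viète) form: r = 2√(−p/3) = 5.811865, φ = arccos(3q/(p·r)) = arccos(-0.378838) = 1.959337 rad.
y_k = r·cos(φ/3 − 2πk/3) for k = 0, 1, 2 gives y = 4.615763, 0.750612, -5.366375.
λ_k = y_k − 0.666667 gives λ = 3.9491, 0.0839, -6.0330 (check: the sum is -2.0000 = tr M).

Hence λ_max = 3.9491 and λ_min = -6.0330.


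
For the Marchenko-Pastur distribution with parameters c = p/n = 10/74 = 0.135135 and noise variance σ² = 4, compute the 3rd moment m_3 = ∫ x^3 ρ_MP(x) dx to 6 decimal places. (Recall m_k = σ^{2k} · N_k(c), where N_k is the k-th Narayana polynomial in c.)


E[X³] = σ⁶ (1 + 3c + c²) (third MP moment). With σ² = 4 (so σ⁶ = 64) and c = 10/74 = 0.135135: E[X³] = 64 · (1 + 3·0.135135 + (0.135135)²) = 64 · 1.423667.

So E[X^3] = 91.114682.


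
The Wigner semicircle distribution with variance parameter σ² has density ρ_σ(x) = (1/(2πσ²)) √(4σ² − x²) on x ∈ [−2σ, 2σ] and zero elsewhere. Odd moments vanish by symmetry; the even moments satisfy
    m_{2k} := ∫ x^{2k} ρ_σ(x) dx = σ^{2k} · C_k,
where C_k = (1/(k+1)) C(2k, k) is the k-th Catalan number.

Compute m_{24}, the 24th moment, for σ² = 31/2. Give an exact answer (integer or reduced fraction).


By the scaled semicircle moment identity, m_{2k} = σ^{2k} · C_k with k = 12.
C_12 = (1/(k+1)) · C(2k, k) = (1/13) · C(24, 12) = (1/13) · 2704156 = 208012.
σ^{2k} = (σ²)^k = (31/2)^12 = 787662783788549761/4096.

Therefore m_{24} = σ^{24} · C_12 = (787662783788549761/4096) · 208012 = 40960827745355953221283/1024.


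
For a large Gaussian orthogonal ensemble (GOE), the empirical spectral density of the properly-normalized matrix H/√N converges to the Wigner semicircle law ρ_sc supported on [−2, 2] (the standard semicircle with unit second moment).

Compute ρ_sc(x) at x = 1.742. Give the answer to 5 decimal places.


ρ_sc(x) = (1/(2π)) √(4 − x²). With x = 1.742:
  4 − x² = 4 − (1.742)² = 4 − 3.034564 = 0.965436.
  √(4 − x²) = 0.982566.
  1/(2π) = 0.159155.
  ρ_sc(1.742) = 0.159155 · 0.982566 = 0.156380.

Rounded to 5 decimal places: ρ_sc(1.742) ≈ 0.15638.


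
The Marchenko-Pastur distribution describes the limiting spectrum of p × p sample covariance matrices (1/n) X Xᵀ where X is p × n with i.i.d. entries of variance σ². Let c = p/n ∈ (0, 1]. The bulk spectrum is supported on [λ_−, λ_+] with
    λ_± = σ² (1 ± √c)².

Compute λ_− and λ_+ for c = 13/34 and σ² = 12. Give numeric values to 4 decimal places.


c = 13/34 = 0.382353; √c = 0.618347.
λ_− = σ² (1 − √c)² = 12 · (1 − 0.618347)² = 12 · (0.381653)² = 1.747909.
λ_+ = σ² (1 + √c)² = 12 · (1 + 0.618347)² = 12 · (1.618347)² = 31.428562.

Rounded to 4 decimal places: λ_− ≈ 1.7479, λ_+ ≈ 31.4286.


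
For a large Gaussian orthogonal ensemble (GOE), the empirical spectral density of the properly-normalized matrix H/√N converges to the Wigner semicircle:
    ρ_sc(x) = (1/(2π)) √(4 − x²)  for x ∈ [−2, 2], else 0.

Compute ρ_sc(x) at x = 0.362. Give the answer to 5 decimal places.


ρ_sc(x) = (1/(2π)) √(4 − x²). With x = 0.362:
  4 − x² = 4 − (0.362)² = 4 − 0.131044 = 3.868956.
  √(4 − x²) = 1.966966.
  1/(2π) = 0.159155.
  ρ_sc(0.362) = 0.159155 · 1.966966 = 0.313052.

Rounded to 5 decimal places: ρ_sc(0.362) ≈ 0.31305.


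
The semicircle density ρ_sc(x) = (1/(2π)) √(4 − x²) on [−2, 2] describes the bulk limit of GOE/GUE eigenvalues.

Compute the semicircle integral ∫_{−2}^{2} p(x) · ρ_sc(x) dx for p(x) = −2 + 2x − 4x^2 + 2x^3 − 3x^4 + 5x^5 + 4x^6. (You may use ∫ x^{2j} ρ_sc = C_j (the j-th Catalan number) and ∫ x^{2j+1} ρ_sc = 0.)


Write p(x) = Σ a_i x^i, split into monomials and integrate each against ρ_sc separately.
Using ∫ x^{2j} ρ_sc = C_j = (1/(j+1)) C(2j, j) (Catalan numbers) and ∫ x^{2j+1} ρ_sc = 0 (odd monomials vanish by symmetry):
  i = 0 (even): a_0 · C_{0} = -2 · 1 = -2
  i = 1 (odd): ∫ x^1 ρ_sc = 0 (vanishes)
  i = 2 (even): a_2 · C_{1} = -4 · 1 = -4
  i = 3 (odd): ∫ x^3 ρ_sc = 0 (vanishes)
  i = 4 (even): a_4 · C_{2} = -3 · 2 = -6
  i = 5 (odd): ∫ x^5 ρ_sc = 0 (vanishes)
  i = 6 (even): a_6 · C_{3} = 4 · 5 = 20

Summing the contributions: ∫_{−2}^{2} p(x) ρ_sc(x) dx = (-2) + (-4) + (-6) + 20 = 8.


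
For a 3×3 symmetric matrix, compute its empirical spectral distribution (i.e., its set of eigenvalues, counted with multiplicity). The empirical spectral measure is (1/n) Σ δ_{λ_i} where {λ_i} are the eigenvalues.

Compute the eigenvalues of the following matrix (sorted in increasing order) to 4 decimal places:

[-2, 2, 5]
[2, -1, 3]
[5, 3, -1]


Since M is real symmetric, all three eigenvalues are real; they are the roots of det(λI − M) = λ³ − (tr M) λ² + s λ − det M, where s is the sum of the principal 2×2 minors.
tr M = -2 + (-1) + (-1) = -4.
s = ((-2)·(-1) − 2²) + ((-2)·(-1) − 5²) + ((-1)·(-1) − 3²) = -2 + (-23) + (-8) = -33.
det M (expand along row 1) = (-2)·(-8) − 2·(-17) + 5·11 = 105.
Characteristic polynomial: λ³ + 4λ² − 33λ − 105 = 0.
Substitute λ = y + (tr M)/3 = y − 1.333333 to remove the quadratic term: y³ + p·y + q = 0 with p = s − (tr M)²/3 = -38.333333 and q = −2(tr M)³/27 + (tr M)·s/3 − det M = -56.259259.
Three real roots ⇒ use the trigonometric (Viète) form: r = 2√(−p/3) = 7.149204, φ = arccos(3q/(p·r)) = arccos(0.615859) = 0.907321 rad.
y_k = r·cos(φ/3 − 2πk/3) for k = 0, 1, 2 gives y = 6.824719, -1.568249, -5.256470.
λ_k = y_k − 1.333333 gives λ = 5.4914, -2.9016, -6.5898 (check: the sum is -4.0000 = tr M).

Eigenvalues sorted in increasing order: [-6.5898, -2.9016, 5.4914].


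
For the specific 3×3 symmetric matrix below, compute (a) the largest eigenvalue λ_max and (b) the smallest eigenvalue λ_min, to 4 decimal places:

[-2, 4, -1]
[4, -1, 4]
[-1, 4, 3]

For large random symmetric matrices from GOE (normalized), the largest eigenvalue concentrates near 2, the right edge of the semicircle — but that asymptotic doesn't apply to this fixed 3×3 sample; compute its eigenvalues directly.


Since M is real symmetric, all three eigenvalues are real; they are the roots of det(λI − M) = λ³ − (tr M) λ² + s λ − det M, where s is the sum of the principal 2×2 minors.
tr M = -2 + (-1) + 3 = 0.
s = ((-2)·(-1) − 4²) + ((-2)·3 − (-1)²) + ((-1)·3 − 4²) = -14 + (-7) + (-19) = -40.
det M (expand along row 1) = (-2)·(-19) − 4·16 + (-1)·15 = -41.
Characteristic polynomial: λ³ − 40λ + 41 = 0.
Substitute λ = y + (tr M)/3 = y + 0.000000 to remove the quadratic term: y³ + p·y + q = 0 with p = s − (tr M)²/3 = -40.000000 and q = −2(tr M)³/27 + (tr M)·s/3 − det M = 41.000000.
Three real roots ⇒ use the trigonometric (Viète) form: r = 2√(−p/3) = 7.302967, φ = arccos(3q/(p·r)) = arccos(-0.421062) = 2.005412 rad.
y_k = r·cos(φ/3 − 2πk/3) for k = 0, 1, 2 gives y = 5.731153, 1.054297, -6.785451.
λ_k = y_k + 0.000000 gives λ = 5.7312, 1.0543, -6.7855 (check: the sum is 0.0000 = tr M).

Hence λ_max = 5.7312 and λ_min = -6.7855.


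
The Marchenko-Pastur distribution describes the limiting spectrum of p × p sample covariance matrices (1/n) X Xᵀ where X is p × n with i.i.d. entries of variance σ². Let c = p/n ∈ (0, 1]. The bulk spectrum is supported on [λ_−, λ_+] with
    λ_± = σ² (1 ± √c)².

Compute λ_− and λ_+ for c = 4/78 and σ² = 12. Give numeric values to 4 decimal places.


c = 4/78 = 0.051282; √c = 0.226455.
λ_− = σ² (1 − √c)² = 12 · (1 − 0.226455)² = 12 · (0.773545)² = 7.180455.
λ_+ = σ² (1 + √c)² = 12 · (1 + 0.226455)² = 12 · (1.226455)² = 18.050314.

Rounded to 4 decimal places: λ_− ≈ 7.1805, λ_+ ≈ 18.0503.


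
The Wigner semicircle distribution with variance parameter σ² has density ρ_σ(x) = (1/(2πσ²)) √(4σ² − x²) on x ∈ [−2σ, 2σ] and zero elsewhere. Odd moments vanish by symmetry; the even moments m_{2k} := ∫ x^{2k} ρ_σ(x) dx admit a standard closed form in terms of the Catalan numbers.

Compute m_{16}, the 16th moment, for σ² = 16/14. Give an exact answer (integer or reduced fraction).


By the scaled semicircle moment identity, m_{2k} = σ^{2k} · C_k with k = 8.
C_8 = (1/(k+1)) · C(2k, k) = (1/9) · C(16, 8) = (1/9) · 12870 = 1430.
σ^{2k} = (σ²)^k = (16/14)^8 = 16777216/5764801.

Therefore m_{16} = σ^{16} · C_8 = (16777216/5764801) · 1430 = 23991418880/5764801.


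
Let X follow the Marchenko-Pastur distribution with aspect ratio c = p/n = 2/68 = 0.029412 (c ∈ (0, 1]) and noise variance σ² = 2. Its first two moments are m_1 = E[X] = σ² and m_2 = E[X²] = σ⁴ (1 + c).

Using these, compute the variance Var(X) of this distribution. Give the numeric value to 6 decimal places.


m_1 = E[X] = σ² = 2, so m_1² = 4.
m_2 = E[X²] = σ⁴ (1 + c) = 4 · (1 + 0.029412) = 4 · 1.029412 = 4.117647.
(Note m_2 − m_1² simplifies to c · σ⁴ = 0.029412 · 4.)

Var(X) = m_2 − m_1² = 4.117647 − 4 = 0.117647.


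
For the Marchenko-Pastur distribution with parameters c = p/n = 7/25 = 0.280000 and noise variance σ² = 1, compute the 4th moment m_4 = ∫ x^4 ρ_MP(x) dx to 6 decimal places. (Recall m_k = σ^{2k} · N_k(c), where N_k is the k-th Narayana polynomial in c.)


E[X⁴] = σ⁸ (1 + 6c + 6c² + c³) (fourth MP moment). With σ² = 1 (so σ⁸ = 1) and c = 7/25 = 0.280000: E[X⁴] = 1 · (1 + 6·0.280000 + 6·(0.280000)² + (0.280000)³) = 1 · 3.172352.

So E[X^4] = 3.172352.


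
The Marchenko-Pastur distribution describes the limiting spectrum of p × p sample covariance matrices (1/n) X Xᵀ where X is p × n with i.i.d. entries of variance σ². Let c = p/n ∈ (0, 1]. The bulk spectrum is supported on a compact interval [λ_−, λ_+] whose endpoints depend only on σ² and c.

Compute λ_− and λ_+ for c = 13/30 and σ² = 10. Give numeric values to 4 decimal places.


c = 13/30 = 0.433333; √c = 0.658281.
λ_− = σ² (1 − √c)² = 10 · (1 − 0.658281)² = 10 · (0.341719)² = 1.167722.
λ_+ = σ² (1 + √c)² = 10 · (1 + 0.658281)² = 10 · (1.658281)² = 27.498945.

Rounded to 4 decimal places: λ_− ≈ 1.1677, λ_+ ≈ 27.4989.


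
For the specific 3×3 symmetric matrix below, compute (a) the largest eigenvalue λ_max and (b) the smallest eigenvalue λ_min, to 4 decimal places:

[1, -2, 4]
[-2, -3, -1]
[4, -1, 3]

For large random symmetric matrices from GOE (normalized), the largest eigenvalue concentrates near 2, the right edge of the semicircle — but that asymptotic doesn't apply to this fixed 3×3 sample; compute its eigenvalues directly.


Since M is real symmetric, all three eigenvalues are real; they are the roots of det(λI − M) = λ³ − (tr M) λ² + s λ − det M, where s is the sum of the principal 2×2 minors.
tr M = 1 + (-3) + 3 = 1.
s = (1·(-3) − (-2)²) + (1·3 − 4²) + ((-3)·3 − (-1)²) = -7 + (-13) + (-10) = -30.
det M (expand along row 1) = 1·(-10) − (-2)·(-2) + 4·14 = 42.
Characteristic polynomial: λ³ − λ² − 30λ − 42 = 0.
Substitute λ = y + (tr M)/3 = y + 0.333333 to remove the quadratic term: y³ + p·y + q = 0 with p = s − (tr M)²/3 = -30.333333 and q = −2(tr M)³/27 + (tr M)·s/3 − det M = -52.074074.
Three real roots ⇒ use the trigonometric (Viète) form: r = 2√(−p/3) = 6.359595, φ = arccos(3q/(p·r)) = arccos(0.809829) = 0.626936 rad.
y_k = r·cos(φ/3 − 2πk/3) for k = 0, 1, 2 gives y = 6.221231, -1.968010, -4.253221.
λ_k = y_k + 0.333333 gives λ = 6.5546, -1.6347, -3.9199 (check: the sum is 1.0000 = tr M).

Hence λ_max = 6.5546 and λ_min = -3.9199.


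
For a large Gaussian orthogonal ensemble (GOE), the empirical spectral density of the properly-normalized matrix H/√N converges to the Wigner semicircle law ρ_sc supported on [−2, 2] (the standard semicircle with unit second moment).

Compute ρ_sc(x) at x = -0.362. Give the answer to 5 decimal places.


ρ_sc(x) = (1/(2π)) √(4 − x²). With x = -0.362:
  4 − x² = 4 − (-0.362)² = 4 − 0.131044 = 3.868956.
  √(4 − x²) = 1.966966.
  1/(2π) = 0.159155.
  ρ_sc(-0.362) = 0.159155 · 1.966966 = 0.313052.

Rounded to 5 decimal places: ρ_sc(-0.362) ≈ 0.31305.


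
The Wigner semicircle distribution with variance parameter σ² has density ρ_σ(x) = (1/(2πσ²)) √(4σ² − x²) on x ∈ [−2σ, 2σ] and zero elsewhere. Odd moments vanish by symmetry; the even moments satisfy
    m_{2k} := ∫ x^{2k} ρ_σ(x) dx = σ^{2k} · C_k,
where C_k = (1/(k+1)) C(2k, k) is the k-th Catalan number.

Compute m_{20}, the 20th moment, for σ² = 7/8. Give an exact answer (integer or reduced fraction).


By the scaled semicircle moment identity, m_{2k} = σ^{2k} · C_k with k = 10.
C_10 = (1/(k+1)) · C(2k, k) = (1/11) · C(20, 10) = (1/11) · 184756 = 16796.
σ^{2k} = (σ²)^k = (7/8)^10 = 282475249/1073741824.

Therefore m_{20} = σ^{20} · C_10 = (282475249/1073741824) · 16796 = 1186113570551/268435456.


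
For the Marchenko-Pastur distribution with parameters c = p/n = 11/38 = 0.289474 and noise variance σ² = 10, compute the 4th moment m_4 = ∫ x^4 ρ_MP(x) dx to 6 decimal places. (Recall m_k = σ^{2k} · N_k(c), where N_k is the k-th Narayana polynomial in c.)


E[X⁴] = σ⁸ (1 + 6c + 6c² + c³) (fourth MP moment). With σ² = 10 (so σ⁸ = 10000) and c = 11/38 = 0.289474: E[X⁴] = 10000 · (1 + 6·0.289474 + 6·(0.289474)² + (0.289474)³) = 10000 · 3.263869.

So E[X^4] = 32638.686397.


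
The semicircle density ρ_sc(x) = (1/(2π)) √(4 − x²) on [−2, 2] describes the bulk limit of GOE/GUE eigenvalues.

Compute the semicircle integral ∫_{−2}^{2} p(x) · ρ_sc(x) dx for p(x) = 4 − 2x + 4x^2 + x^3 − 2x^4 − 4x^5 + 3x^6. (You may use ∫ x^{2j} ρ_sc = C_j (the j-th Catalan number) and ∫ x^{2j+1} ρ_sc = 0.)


Write p(x) = Σ a_i x^i, split into monomials and integrate each against ρ_sc separately.
Using ∫ x^{2j} ρ_sc = C_j = (1/(j+1)) C(2j, j) (Catalan numbers) and ∫ x^{2j+1} ρ_sc = 0 (odd monomials vanish by symmetry):
  i = 0 (even): a_0 · C_{0} = 4 · 1 = 4
  i = 1 (odd): ∫ x^1 ρ_sc = 0 (vanishes)
  i = 2 (even): a_2 · C_{1} = 4 · 1 = 4
  i = 3 (odd): ∫ x^3 ρ_sc = 0 (vanishes)
  i = 4 (even): a_4 · C_{2} = -2 · 2 = -4
  i = 5 (odd): ∫ x^5 ρ_sc = 0 (vanishes)
  i = 6 (even): a_6 · C_{3} = 3 · 5 = 15

Summing the contributions: ∫_{−2}^{2} p(x) ρ_sc(x) dx = 4 + 4 + (-4) + 15 = 19.


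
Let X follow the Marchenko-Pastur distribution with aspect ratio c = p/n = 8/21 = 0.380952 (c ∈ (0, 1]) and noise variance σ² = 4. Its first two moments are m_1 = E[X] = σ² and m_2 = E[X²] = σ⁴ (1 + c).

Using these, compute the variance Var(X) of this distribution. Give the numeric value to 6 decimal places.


m_1 = E[X] = σ² = 4, so m_1² = 16.
m_2 = E[X²] = σ⁴ (1 + c) = 16 · (1 + 0.380952) = 16 · 1.380952 = 22.095238.
(Note m_2 − m_1² simplifies to c · σ⁴ = 0.380952 · 16.)

Var(X) = m_2 − m_1² = 22.095238 − 16 = 6.095238.


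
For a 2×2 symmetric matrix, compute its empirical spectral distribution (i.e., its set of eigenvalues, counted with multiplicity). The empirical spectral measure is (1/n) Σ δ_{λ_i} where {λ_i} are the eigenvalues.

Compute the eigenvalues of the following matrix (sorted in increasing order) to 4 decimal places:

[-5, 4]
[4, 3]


Since M is real symmetric, both eigenvalues are real; they are the roots of det(λI − M) = λ² − (tr M) λ + det M.
tr M = -5 + 3 = -2.
det M = (-5)·3 − 4² = -15 − 16 = -31.
Characteristic polynomial: λ² + 2λ − 31 = 0.
Discriminant Δ = (tr M)² − 4·det M = 4 − (-124) = 128; √Δ = 11.313708.
λ = (tr M ± √Δ)/2 = (-2 ± 11.313708)/2, giving (tr M − √Δ)/2 = -6.6569 and (tr M + √Δ)/2 = 4.6569.

Eigenvalues sorted in increasing order: [-6.6569, 4.6569].


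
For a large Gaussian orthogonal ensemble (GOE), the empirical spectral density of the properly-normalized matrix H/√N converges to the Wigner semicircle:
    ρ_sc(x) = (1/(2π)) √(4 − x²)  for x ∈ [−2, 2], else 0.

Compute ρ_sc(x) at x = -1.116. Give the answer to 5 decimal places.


ρ_sc(x) = (1/(2π)) √(4 − x²). With x = -1.116:
  4 − x² = 4 − (-1.116)² = 4 − 1.245456 = 2.754544.
  √(4 − x²) = 1.659682.
  1/(2π) = 0.159155.
  ρ_sc(-1.116) = 0.159155 · 1.659682 = 0.264147.

Rounded to 5 decimal places: ρ_sc(-1.116) ≈ 0.26415.


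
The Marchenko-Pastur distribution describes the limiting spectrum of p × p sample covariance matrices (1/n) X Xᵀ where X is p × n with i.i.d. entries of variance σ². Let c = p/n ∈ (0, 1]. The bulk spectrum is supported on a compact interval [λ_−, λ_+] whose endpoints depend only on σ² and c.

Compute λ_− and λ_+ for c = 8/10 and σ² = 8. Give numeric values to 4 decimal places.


c = 8/10 = 0.800000; √c = 0.894427.
λ_− = σ² (1 − √c)² = 8 · (1 − 0.894427)² = 8 · (0.105573)² = 0.089165.
λ_+ = σ² (1 + √c)² = 8 · (1 + 0.894427)² = 8 · (1.894427)² = 28.710835.

Rounded to 4 decimal places: λ_− ≈ 0.0892, λ_+ ≈ 28.7108.


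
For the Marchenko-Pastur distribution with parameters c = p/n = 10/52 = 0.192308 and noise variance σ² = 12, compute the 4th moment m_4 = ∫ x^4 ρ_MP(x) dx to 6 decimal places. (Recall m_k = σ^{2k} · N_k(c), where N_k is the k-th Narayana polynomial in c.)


E[X⁴] = σ⁸ (1 + 6c + 6c² + c³) (fourth MP moment). With σ² = 12 (so σ⁸ = 20736) and c = 10/52 = 0.192308: E[X⁴] = 20736 · (1 + 6·0.192308 + 6·(0.192308)² + (0.192308)³) = 20736 · 2.382852.

So E[X^4] = 49410.811106.


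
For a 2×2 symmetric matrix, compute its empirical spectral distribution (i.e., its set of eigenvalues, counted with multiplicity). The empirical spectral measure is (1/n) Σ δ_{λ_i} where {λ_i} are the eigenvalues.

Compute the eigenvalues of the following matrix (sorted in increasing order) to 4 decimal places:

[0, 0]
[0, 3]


Since M is real symmetric, both eigenvalues are real; they are the roots of det(λI − M) = λ² − (tr M) λ + det M.
tr M = 0 + 3 = 3.
det M = 0·3 − 0² = 0 − 0 = 0.
Characteristic polynomial: λ² − 3λ = 0.
Discriminant Δ = (tr M)² − 4·det M = 9 − 0 = 9; √Δ = 3.000000.
λ = (tr M ± √Δ)/2 = (3 ± 3.000000)/2, giving (tr M − √Δ)/2 = 0.0000 and (tr M + √Δ)/2 = 3.0000.

Eigenvalues sorted in increasing order: [0.0000, 3.0000].


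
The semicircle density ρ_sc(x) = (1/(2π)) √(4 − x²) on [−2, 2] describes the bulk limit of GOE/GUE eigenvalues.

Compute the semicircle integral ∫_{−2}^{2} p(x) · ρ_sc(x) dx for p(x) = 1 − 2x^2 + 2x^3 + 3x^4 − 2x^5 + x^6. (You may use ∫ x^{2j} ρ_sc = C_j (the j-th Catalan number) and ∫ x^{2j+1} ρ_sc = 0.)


Write p(x) = Σ a_i x^i, split into monomials and integrate each against ρ_sc separately.
Using ∫ x^{2j} ρ_sc = C_j = (1/(j+1)) C(2j, j) (Catalan numbers) and ∫ x^{2j+1} ρ_sc = 0 (odd monomials vanish by symmetry):
  i = 0 (even): a_0 · C_{0} = 1 · 1 = 1
  i = 2 (even): a_2 · C_{1} = -2 · 1 = -2
  i = 3 (odd): ∫ x^3 ρ_sc = 0 (vanishes)
  i = 4 (even): a_4 · C_{2} = 3 · 2 = 6
  i = 5 (odd): ∫ x^5 ρ_sc = 0 (vanishes)
  i = 6 (even): a_6 · C_{3} = 1 · 5 = 5

Summing the contributions: ∫_{−2}^{2} p(x) ρ_sc(x) dx = 1 + (-2) + 6 + 5 = 10.


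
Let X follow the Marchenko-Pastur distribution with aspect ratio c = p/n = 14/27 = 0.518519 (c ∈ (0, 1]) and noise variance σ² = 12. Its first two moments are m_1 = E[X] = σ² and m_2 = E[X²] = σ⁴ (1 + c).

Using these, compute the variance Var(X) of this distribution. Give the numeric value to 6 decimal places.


m_1 = E[X] = σ² = 12, so m_1² = 144.
m_2 = E[X²] = σ⁴ (1 + c) = 144 · (1 + 0.518519) = 144 · 1.518519 = 218.666667.
(Note m_2 − m_1² simplifies to c · σ⁴ = 0.518519 · 144.)

Var(X) = m_2 − m_1² = 218.666667 − 144 = 74.666667.


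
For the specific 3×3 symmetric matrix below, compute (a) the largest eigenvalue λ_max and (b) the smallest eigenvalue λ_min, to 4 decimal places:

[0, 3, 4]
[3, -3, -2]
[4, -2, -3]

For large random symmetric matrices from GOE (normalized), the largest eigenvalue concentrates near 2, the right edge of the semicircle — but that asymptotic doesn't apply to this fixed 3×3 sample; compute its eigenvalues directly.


Since M is real symmetric, all three eigenvalues are real; they are the roots of det(λI − M) = λ³ − (tr M) λ² + s λ − det M, where s is the sum of the principal 2×2 minors.
tr M = 0 + (-3) + (-3) = -6.
s = (0·(-3) − 3²) + (0·(-3) − 4²) + ((-3)·(-3) − (-2)²) = -9 + (-16) + 5 = -20.
det M (expand along row 1) = 0·5 − 3·(-1) + 4·6 = 27.
Characteristic polynomial: λ³ + 6λ² − 20λ − 27 = 0.
Substitute λ = y + (tr M)/3 = y − 2.000000 to remove the quadratic term: y³ + p·y + q = 0 with p = s − (tr M)²/3 = -32.000000 and q = −2(tr M)³/27 + (tr M)·s/3 − det M = 29.000000.
Three real roots ⇒ use the trigonometric (Viète) form: r = 2√(−p/3) = 6.531973, φ = arccos(3q/(p·r)) = arccos(-0.416222) = 2.000083 rad.
y_k = r·cos(φ/3 − 2πk/3) for k = 0, 1, 2 gives y = 5.133283, 0.931509, -6.064792.
λ_k = y_k − 2.000000 gives λ = 3.1333, -1.0685, -8.0648 (check: the sum is -6.0000 = tr M).

Hence λ_max = 3.1333 and λ_min = -8.0648.


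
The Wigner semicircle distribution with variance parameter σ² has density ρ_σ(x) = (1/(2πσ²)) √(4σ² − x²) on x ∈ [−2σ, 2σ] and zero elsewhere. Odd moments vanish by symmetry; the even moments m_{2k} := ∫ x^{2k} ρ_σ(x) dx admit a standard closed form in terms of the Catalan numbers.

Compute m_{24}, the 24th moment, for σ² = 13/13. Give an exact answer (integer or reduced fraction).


By the scaled semicircle moment identity, m_{2k} = σ^{2k} · C_k with k = 12.
C_12 = (1/(k+1)) · C(2k, k) = (1/13) · C(24, 12) = (1/13) · 2704156 = 208012.
σ^{2k} = (σ²)^k = (13/13)^12 = 1.

Therefore m_{24} = σ^{24} · C_12 = 1 · 208012 = 208012.


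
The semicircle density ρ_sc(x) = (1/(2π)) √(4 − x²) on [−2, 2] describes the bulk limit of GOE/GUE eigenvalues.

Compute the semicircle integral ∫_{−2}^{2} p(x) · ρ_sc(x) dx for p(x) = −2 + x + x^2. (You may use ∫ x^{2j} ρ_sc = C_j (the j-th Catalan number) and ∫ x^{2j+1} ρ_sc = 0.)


Write p(x) = Σ a_i x^i, split into monomials and integrate each against ρ_sc separately.
Using ∫ x^{2j} ρ_sc = C_j = (1/(j+1)) C(2j, j) (Catalan numbers) and ∫ x^{2j+1} ρ_sc = 0 (odd monomials vanish by symmetry):
  i = 0 (even): a_0 · C_{0} = -2 · 1 = -2
  i = 1 (odd): ∫ x^1 ρ_sc = 0 (vanishes)
  i = 2 (even): a_2 · C_{1} = 1 · 1 = 1

Summing the contributions: ∫_{−2}^{2} p(x) ρ_sc(x) dx = (-2) + 1 = -1.


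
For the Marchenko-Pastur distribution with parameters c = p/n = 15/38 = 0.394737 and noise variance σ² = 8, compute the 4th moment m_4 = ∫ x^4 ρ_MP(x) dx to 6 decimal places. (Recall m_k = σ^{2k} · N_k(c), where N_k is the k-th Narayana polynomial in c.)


E[X⁴] = σ⁸ (1 + 6c + 6c² + c³) (fourth MP moment). With σ² = 8 (so σ⁸ = 4096) and c = 15/38 = 0.394737: E[X⁴] = 4096 · (1 + 6·0.394737 + 6·(0.394737)² + (0.394737)³) = 4096 · 4.364831.

So E[X^4] = 17878.347281.


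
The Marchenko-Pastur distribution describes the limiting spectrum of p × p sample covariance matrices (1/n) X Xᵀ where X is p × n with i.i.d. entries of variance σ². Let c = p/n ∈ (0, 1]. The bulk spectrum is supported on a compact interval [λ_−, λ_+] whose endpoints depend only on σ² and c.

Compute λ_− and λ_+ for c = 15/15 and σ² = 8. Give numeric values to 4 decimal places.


c = 15/15 = 1.000000; √c = 1.000000.
λ_− = σ² (1 − √c)² = 8 · (1 − 1.000000)² = 8 · (0.000000)² = 0.000000.
λ_+ = σ² (1 + √c)² = 8 · (1 + 1.000000)² = 8 · (2.000000)² = 32.000000.

Rounded to 4 decimal places: λ_− ≈ 0.0000, λ_+ ≈ 32.0000.


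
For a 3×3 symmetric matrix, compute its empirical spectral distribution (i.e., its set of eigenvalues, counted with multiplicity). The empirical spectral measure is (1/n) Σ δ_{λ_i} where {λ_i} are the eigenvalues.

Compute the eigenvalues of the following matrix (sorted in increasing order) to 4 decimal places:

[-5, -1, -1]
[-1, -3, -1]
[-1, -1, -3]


Since M is real symmetric, all three eigenvalues are real; they are the roots of det(λI − M) = λ³ − (tr M) λ² + s λ − det M, where s is the sum of the principal 2×2 minors.
tr M = -5 + (-3) + (-3) = -11.
s = ((-5)·(-3) − (-1)²) + ((-5)·(-3) − (-1)²) + ((-3)·(-3) − (-1)²) = 14 + 14 + 8 = 36.
det M (expand along row 1) = (-5)·8 − (-1)·2 + (-1)·(-2) = -36.
Characteristic polynomial: λ³ + 11λ² + 36λ + 36 = 0.
Substitute λ = y + (tr M)/3 = y − 3.666667 to remove the quadratic term: y³ + p·y + q = 0 with p = s − (tr M)²/3 = -4.333333 and q = −2(tr M)³/27 + (tr M)·s/3 − det M = 2.592593.
Three real roots ⇒ use the trigonometric (Viète) form: r = 2√(−p/3) = 2.403701, φ = arccos(3q/(p·r)) = arccos(-0.746712) = 2.413901 rad.
y_k = r·cos(φ/3 − 2πk/3) for k = 0, 1, 2 gives y = 1.666667, 0.666667, -2.333333.
λ_k = y_k − 3.666667 gives λ = -2.0000, -3.0000, -6.0000 (check: the sum is -11.0000 = tr M).

Eigenvalues sorted in increasing order: [-6.0000, -3.0000, -2.0000].
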